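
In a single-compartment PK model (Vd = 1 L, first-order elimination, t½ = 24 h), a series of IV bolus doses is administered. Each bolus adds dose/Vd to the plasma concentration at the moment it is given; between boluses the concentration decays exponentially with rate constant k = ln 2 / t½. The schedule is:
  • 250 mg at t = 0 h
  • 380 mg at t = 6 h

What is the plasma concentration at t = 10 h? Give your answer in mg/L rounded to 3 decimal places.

525.830 mg/L

k = ln 2 / 24 = 0.02888 per h
Dose 1 (250 mg at t=0 h): 250·exp(−0.02888·10) = 187.288 mg/L
Dose 2 (380 mg at t=6 h): 380·exp(−0.02888·4) = 338.542 mg/L
C(10) = 187.288 + 338.542 = 525.830 mg/L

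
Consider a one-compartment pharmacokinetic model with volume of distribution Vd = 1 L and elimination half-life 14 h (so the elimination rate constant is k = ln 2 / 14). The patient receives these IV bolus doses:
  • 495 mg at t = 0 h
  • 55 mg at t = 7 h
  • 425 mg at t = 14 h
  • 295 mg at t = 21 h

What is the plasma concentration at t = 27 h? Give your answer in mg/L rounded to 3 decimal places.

k = ln 2 / 14 = 0.04951 per h
Dose 1 (495 mg at t=0 h): 495·exp(−0.04951·27) = 130.031 mg/L
Dose 2 (55 mg at t=7 h): 55·exp(−0.04951·20) = 20.432 mg/L
Dose 3 (425 mg at t=14 h): 425·exp(−0.04951·13) = 223.286 mg/L
Dose 4 (295 mg at t=21 h): 295·exp(−0.04951·6) = 219.184 mg/L
C(27) = 130.031 + 20.432 + 223.286 + 219.184 = 592.933 mg/L

592.933 mg/L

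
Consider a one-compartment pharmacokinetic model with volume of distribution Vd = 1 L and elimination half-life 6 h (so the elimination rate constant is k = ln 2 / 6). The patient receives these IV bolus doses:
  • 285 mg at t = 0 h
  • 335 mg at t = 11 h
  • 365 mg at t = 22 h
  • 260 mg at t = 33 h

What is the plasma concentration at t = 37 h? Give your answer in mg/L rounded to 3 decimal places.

248.899 mg/L

k = ln 2 / 6 = 0.11552 per h
Dose 1 (285 mg at t=0 h): 285·exp(−0.11552·37) = 3.967 mg/L
Dose 2 (335 mg at t=11 h): 335·exp(−0.11552·26) = 16.618 mg/L
Dose 3 (365 mg at t=22 h): 365·exp(−0.11552·15) = 64.523 mg/L
Dose 4 (260 mg at t=33 h): 260·exp(−0.11552·4) = 163.790 mg/L
C(37) = 3.967 + 16.618 + 64.523 + 163.790 = 248.899 mg/L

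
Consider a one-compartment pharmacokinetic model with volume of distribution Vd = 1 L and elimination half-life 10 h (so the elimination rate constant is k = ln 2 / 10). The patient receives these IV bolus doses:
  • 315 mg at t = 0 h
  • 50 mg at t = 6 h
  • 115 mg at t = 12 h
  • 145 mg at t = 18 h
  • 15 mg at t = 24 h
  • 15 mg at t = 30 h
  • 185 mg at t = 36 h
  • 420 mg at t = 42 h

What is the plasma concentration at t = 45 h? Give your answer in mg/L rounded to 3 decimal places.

500.348 mg/L

k = ln 2 / 10 = 0.06931 per h
Dose 1 (315 mg at t=0 h): 315·exp(−0.06931·45) = 13.921 mg/L
Dose 2 (50 mg at t=6 h): 50·exp(−0.06931·39) = 3.349 mg/L
Dose 3 (115 mg at t=12 h): 115·exp(−0.06931·33) = 11.676 mg/L
Dose 4 (145 mg at t=18 h): 145·exp(−0.06931·27) = 22.314 mg/L
Dose 5 (15 mg at t=24 h): 15·exp(−0.06931·21) = 3.499 mg/L
Dose 6 (15 mg at t=30 h): 15·exp(−0.06931·15) = 5.303 mg/L
Dose 7 (185 mg at t=36 h): 185·exp(−0.06931·9) = 99.139 mg/L
Dose 8 (420 mg at t=42 h): 420·exp(−0.06931·3) = 341.146 mg/L
C(45) = 13.921 + 3.349 + 11.676 + 22.314 + 3.499 + 5.303 + 99.139 + 341.146 = 500.348 mg/L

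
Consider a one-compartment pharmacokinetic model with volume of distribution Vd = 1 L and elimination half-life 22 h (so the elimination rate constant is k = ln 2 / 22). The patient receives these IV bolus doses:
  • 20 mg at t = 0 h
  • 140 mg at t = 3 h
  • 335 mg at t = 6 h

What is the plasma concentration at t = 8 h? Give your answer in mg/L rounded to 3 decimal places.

k = ln 2 / 22 = 0.03151 per h
Dose 1 (20 mg at t=0 h): 20·exp(−0.03151·8) = 15.544 mg/L
Dose 2 (140 mg at t=3 h): 140·exp(−0.03151·5) = 119.595 mg/L
Dose 3 (335 mg at t=6 h): 335·exp(−0.03151·2) = 314.542 mg/L
C(8) = 15.544 + 119.595 + 314.542 = 449.681 mg/L

449.681 mg/L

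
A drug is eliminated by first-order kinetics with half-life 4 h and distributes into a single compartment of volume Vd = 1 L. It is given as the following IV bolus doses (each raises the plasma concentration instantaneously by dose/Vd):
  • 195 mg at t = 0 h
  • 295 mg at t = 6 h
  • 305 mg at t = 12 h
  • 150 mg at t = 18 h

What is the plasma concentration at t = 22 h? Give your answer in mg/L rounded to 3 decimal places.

k = ln 2 / 4 = 0.17329 per h
Dose 1 (195 mg at t=0 h): 195·exp(−0.17329·22) = 4.309 mg/L
Dose 2 (295 mg at t=6 h): 295·exp(−0.17329·16) = 18.438 mg/L
Dose 3 (305 mg at t=12 h): 305·exp(−0.17329·10) = 53.917 mg/L
Dose 4 (150 mg at t=18 h): 150·exp(−0.17329·4) = 75.000 mg/L
C(22) = 4.309 + 18.438 + 53.917 + 75.000 = 151.663 mg/L

151.663 mg/L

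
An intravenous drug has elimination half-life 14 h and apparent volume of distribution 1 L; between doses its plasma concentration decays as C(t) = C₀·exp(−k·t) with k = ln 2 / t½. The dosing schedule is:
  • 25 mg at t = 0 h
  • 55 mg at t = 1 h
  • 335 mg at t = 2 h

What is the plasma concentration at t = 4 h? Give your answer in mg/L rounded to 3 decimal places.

371.334 mg/L

k = ln 2 / 14 = 0.04951 per h
Dose 1 (25 mg at t=0 h): 25·exp(−0.04951·4) = 20.508 mg/L
Dose 2 (55 mg at t=1 h): 55·exp(−0.04951·3) = 47.409 mg/L
Dose 3 (335 mg at t=2 h): 335·exp(−0.04951·2) = 303.417 mg/L
C(4) = 20.508 + 47.409 + 303.417 = 371.334 mg/L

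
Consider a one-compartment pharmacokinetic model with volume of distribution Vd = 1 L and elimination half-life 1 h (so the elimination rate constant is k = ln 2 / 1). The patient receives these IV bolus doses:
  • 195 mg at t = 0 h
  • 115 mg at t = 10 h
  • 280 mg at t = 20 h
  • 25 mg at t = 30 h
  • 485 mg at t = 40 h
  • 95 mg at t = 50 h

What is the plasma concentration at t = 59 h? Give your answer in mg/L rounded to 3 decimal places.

k = ln 2 / 1 = 0.69315 per h
Dose 1 (195 mg at t=0 h): 195·exp(−0.69315·59) = 0.000 mg/L
Dose 2 (115 mg at t=10 h): 115·exp(−0.69315·49) = 0.000 mg/L
Dose 3 (280 mg at t=20 h): 280·exp(−0.69315·39) = 0.000 mg/L
Dose 4 (25 mg at t=30 h): 25·exp(−0.69315·29) = 0.000 mg/L
Dose 5 (485 mg at t=40 h): 485·exp(−0.69315·19) = 0.001 mg/L
Dose 6 (95 mg at t=50 h): 95·exp(−0.69315·9) = 0.186 mg/L
C(59) = 0.000 + 0.000 + 0.000 + 0.000 + 0.001 + 0.186 = 0.186 mg/L

0.186 mg/L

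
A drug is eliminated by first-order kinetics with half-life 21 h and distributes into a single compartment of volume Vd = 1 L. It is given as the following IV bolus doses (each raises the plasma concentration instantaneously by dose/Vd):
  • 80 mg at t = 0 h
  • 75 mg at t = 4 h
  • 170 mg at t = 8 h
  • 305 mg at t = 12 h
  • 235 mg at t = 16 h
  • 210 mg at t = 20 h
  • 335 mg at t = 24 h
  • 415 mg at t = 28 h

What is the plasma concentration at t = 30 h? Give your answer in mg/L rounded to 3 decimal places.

1274.434 mg/L

k = ln 2 / 21 = 0.03301 per h
Dose 1 (80 mg at t=0 h): 80·exp(−0.03301·30) = 29.720 mg/L
Dose 2 (75 mg at t=4 h): 75·exp(−0.03301·26) = 31.795 mg/L
Dose 3 (170 mg at t=8 h): 170·exp(−0.03301·22) = 82.240 mg/L
Dose 4 (305 mg at t=12 h): 305·exp(−0.03301·18) = 168.374 mg/L
Dose 5 (235 mg at t=16 h): 235·exp(−0.03301·14) = 148.041 mg/L
Dose 6 (210 mg at t=20 h): 210·exp(−0.03301·10) = 150.963 mg/L
Dose 7 (335 mg at t=24 h): 335·exp(−0.03301·6) = 274.812 mg/L
Dose 8 (415 mg at t=28 h): 415·exp(−0.03301·2) = 388.489 mg/L
C(30) = 29.720 + 31.795 + 82.240 + 168.374 + 148.041 + 150.963 + 274.812 + 388.489 = 1274.434 mg/L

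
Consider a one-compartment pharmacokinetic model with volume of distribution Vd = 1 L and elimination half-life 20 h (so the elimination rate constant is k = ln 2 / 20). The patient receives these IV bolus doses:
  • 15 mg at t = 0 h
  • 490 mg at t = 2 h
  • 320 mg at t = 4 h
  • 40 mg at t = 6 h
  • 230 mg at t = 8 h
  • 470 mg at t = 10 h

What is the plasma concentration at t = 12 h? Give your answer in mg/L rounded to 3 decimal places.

1270.136 mg/L

k = ln 2 / 20 = 0.03466 per h
Dose 1 (15 mg at t=0 h): 15·exp(−0.03466·12) = 9.896 mg/L
Dose 2 (490 mg at t=2 h): 490·exp(−0.03466·10) = 346.482 mg/L
Dose 3 (320 mg at t=4 h): 320·exp(−0.03466·8) = 242.515 mg/L
Dose 4 (40 mg at t=6 h): 40·exp(−0.03466·6) = 32.490 mg/L
Dose 5 (230 mg at t=8 h): 230·exp(−0.03466·4) = 200.227 mg/L
Dose 6 (470 mg at t=10 h): 470·exp(−0.03466·2) = 438.526 mg/L
C(12) = 9.896 + 346.482 + 242.515 + 32.490 + 200.227 + 438.526 = 1270.136 mg/L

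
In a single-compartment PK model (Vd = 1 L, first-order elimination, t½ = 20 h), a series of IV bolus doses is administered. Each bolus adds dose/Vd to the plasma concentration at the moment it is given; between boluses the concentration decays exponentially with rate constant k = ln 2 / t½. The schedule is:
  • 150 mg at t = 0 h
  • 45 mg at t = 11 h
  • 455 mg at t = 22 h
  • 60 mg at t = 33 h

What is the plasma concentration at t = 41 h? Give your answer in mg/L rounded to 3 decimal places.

k = ln 2 / 20 = 0.03466 per h
Dose 1 (150 mg at t=0 h): 150·exp(−0.03466·41) = 36.223 mg/L
Dose 2 (45 mg at t=11 h): 45·exp(−0.03466·30) = 15.910 mg/L
Dose 3 (455 mg at t=22 h): 455·exp(−0.03466·19) = 235.523 mg/L
Dose 4 (60 mg at t=33 h): 60·exp(−0.03466·8) = 45.471 mg/L
C(41) = 36.223 + 15.910 + 235.523 + 45.471 = 333.127 mg/L

333.127 mg/L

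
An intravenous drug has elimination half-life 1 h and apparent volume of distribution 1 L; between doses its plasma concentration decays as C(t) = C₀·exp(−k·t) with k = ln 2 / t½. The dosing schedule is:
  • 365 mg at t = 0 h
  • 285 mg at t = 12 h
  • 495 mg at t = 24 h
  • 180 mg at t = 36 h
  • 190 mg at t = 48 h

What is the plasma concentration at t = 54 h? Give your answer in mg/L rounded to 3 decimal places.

2.969 mg/L

k = ln 2 / 1 = 0.69315 per h
Dose 1 (365 mg at t=0 h): 365·exp(−0.69315·54) = 0.000 mg/L
Dose 2 (285 mg at t=12 h): 285·exp(−0.69315·42) = 0.000 mg/L
Dose 3 (495 mg at t=24 h): 495·exp(−0.69315·30) = 0.000 mg/L
Dose 4 (180 mg at t=36 h): 180·exp(−0.69315·18) = 0.001 mg/L
Dose 5 (190 mg at t=48 h): 190·exp(−0.69315·6) = 2.969 mg/L
C(54) = 0.000 + 0.000 + 0.000 + 0.001 + 2.969 = 2.969 mg/L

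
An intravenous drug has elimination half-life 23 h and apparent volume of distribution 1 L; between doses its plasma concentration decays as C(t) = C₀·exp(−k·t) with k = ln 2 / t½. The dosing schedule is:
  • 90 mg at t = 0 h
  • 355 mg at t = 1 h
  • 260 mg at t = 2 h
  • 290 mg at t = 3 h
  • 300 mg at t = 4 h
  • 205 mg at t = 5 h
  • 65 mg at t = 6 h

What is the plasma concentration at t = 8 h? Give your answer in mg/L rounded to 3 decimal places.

k = ln 2 / 23 = 0.03014 per h
Dose 1 (90 mg at t=0 h): 90·exp(−0.03014·8) = 70.719 mg/L
Dose 2 (355 mg at t=1 h): 355·exp(−0.03014·7) = 287.482 mg/L
Dose 3 (260 mg at t=2 h): 260·exp(−0.03014·6) = 216.992 mg/L
Dose 4 (290 mg at t=3 h): 290·exp(−0.03014·5) = 249.435 mg/L
Dose 5 (300 mg at t=4 h): 300·exp(−0.03014·4) = 265.931 mg/L
Dose 6 (205 mg at t=5 h): 205·exp(−0.03014·3) = 187.279 mg/L
Dose 7 (65 mg at t=6 h): 65·exp(−0.03014·2) = 61.198 mg/L
C(8) = 70.719 + 287.482 + 216.992 + 249.435 + 265.931 + 187.279 + 61.198 = 1339.035 mg/L

1339.035 mg/L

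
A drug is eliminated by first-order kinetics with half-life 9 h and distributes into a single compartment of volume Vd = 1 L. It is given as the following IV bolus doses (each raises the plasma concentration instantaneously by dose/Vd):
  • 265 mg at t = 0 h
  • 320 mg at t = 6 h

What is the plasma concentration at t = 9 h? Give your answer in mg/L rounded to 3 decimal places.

k = ln 2 / 9 = 0.07702 per h
Dose 1 (265 mg at t=0 h): 265·exp(−0.07702·9) = 132.500 mg/L
Dose 2 (320 mg at t=6 h): 320·exp(−0.07702·3) = 253.984 mg/L
C(9) = 132.500 + 253.984 = 386.484 mg/L

386.484 mg/L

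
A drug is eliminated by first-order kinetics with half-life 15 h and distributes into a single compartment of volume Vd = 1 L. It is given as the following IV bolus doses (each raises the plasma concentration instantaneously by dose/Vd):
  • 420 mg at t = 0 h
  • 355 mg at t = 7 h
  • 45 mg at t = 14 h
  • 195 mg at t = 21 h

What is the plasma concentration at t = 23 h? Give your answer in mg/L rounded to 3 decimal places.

k = ln 2 / 15 = 0.04621 per h
Dose 1 (420 mg at t=0 h): 420·exp(−0.04621·23) = 145.101 mg/L
Dose 2 (355 mg at t=7 h): 355·exp(−0.04621·16) = 169.484 mg/L
Dose 3 (45 mg at t=14 h): 45·exp(−0.04621·9) = 29.689 mg/L
Dose 4 (195 mg at t=21 h): 195·exp(−0.04621·2) = 177.786 mg/L
C(23) = 145.101 + 169.484 + 29.689 + 177.786 = 522.060 mg/L

522.060 mg/L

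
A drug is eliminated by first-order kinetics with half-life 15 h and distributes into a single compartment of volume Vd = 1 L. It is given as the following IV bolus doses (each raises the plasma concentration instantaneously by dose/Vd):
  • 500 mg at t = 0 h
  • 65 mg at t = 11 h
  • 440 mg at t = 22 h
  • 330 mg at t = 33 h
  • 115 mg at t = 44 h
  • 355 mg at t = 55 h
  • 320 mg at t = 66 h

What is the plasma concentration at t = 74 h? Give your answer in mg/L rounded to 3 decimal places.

k = ln 2 / 15 = 0.04621 per h
Dose 1 (500 mg at t=0 h): 500·exp(−0.04621·74) = 16.364 mg/L
Dose 2 (65 mg at t=11 h): 65·exp(−0.04621·63) = 3.537 mg/L
Dose 3 (440 mg at t=22 h): 440·exp(−0.04621·52) = 39.800 mg/L
Dose 4 (330 mg at t=33 h): 330·exp(−0.04621·41) = 49.625 mg/L
Dose 5 (115 mg at t=44 h): 115·exp(−0.04621·30) = 28.750 mg/L
Dose 6 (355 mg at t=55 h): 355·exp(−0.04621·19) = 147.545 mg/L
Dose 7 (320 mg at t=66 h): 320·exp(−0.04621·8) = 221.106 mg/L
C(74) = 16.364 + 3.537 + 39.800 + 49.625 + 28.750 + 147.545 + 221.106 = 506.726 mg/L

506.726 mg/L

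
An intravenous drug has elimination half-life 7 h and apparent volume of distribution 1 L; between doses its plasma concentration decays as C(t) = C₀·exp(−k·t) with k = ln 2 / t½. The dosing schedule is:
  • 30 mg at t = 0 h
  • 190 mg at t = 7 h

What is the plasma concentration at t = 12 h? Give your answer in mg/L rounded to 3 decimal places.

k = ln 2 / 7 = 0.09902 per h
Dose 1 (30 mg at t=0 h): 30·exp(−0.09902·12) = 9.143 mg/L
Dose 2 (190 mg at t=7 h): 190·exp(−0.09902·5) = 115.806 mg/L
C(12) = 9.143 + 115.806 = 124.949 mg/L

124.949 mg/L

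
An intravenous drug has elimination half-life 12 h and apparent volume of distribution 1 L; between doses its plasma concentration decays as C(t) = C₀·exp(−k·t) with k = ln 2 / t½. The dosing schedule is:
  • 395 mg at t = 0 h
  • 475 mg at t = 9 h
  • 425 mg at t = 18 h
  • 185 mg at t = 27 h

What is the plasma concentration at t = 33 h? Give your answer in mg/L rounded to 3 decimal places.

486.972 mg/L

k = ln 2 / 12 = 0.05776 per h
Dose 1 (395 mg at t=0 h): 395·exp(−0.05776·33) = 58.717 mg/L
Dose 2 (475 mg at t=9 h): 475·exp(−0.05776·24) = 118.750 mg/L
Dose 3 (425 mg at t=18 h): 425·exp(−0.05776·15) = 178.690 mg/L
Dose 4 (185 mg at t=27 h): 185·exp(−0.05776·6) = 130.815 mg/L
C(33) = 58.717 + 118.750 + 178.690 + 130.815 = 486.972 mg/L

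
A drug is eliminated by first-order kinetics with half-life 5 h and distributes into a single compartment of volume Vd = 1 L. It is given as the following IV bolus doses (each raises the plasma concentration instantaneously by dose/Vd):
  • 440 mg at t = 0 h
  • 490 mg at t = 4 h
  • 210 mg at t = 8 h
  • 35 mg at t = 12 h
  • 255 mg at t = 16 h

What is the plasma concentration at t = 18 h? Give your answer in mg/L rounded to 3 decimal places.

k = ln 2 / 5 = 0.13863 per h
Dose 1 (440 mg at t=0 h): 440·exp(−0.13863·18) = 36.286 mg/L
Dose 2 (490 mg at t=4 h): 490·exp(−0.13863·14) = 70.358 mg/L
Dose 3 (210 mg at t=8 h): 210·exp(−0.13863·10) = 52.500 mg/L
Dose 4 (35 mg at t=12 h): 35·exp(−0.13863·6) = 15.235 mg/L
Dose 5 (255 mg at t=16 h): 255·exp(−0.13863·2) = 193.254 mg/L
C(18) = 36.286 + 70.358 + 52.500 + 15.235 + 193.254 = 367.633 mg/L

367.633 mg/L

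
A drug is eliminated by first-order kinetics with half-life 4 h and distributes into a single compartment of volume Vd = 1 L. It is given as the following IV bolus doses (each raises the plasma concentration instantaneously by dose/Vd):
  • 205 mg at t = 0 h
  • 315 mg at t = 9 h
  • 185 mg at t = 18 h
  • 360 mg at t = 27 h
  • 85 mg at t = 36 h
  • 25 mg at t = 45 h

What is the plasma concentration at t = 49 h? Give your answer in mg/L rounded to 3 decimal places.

30.599 mg/L

k = ln 2 / 4 = 0.17329 per h
Dose 1 (205 mg at t=0 h): 205·exp(−0.17329·49) = 0.042 mg/L
Dose 2 (315 mg at t=9 h): 315·exp(−0.17329·40) = 0.308 mg/L
Dose 3 (185 mg at t=18 h): 185·exp(−0.17329·31) = 0.859 mg/L
Dose 4 (360 mg at t=27 h): 360·exp(−0.17329·22) = 7.955 mg/L
Dose 5 (85 mg at t=36 h): 85·exp(−0.17329·13) = 8.935 mg/L
Dose 6 (25 mg at t=45 h): 25·exp(−0.17329·4) = 12.500 mg/L
C(49) = 0.042 + 0.308 + 0.859 + 7.955 + 8.935 + 12.500 = 30.599 mg/L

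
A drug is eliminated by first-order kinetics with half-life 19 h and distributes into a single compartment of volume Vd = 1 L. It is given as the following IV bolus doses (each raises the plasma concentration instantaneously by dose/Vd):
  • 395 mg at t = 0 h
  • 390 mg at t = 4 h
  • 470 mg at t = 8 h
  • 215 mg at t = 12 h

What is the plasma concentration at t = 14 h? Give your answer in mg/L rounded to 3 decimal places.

k = ln 2 / 19 = 0.03648 per h
Dose 1 (395 mg at t=0 h): 395·exp(−0.03648·14) = 237.020 mg/L
Dose 2 (390 mg at t=4 h): 390·exp(−0.03648·10) = 270.787 mg/L
Dose 3 (470 mg at t=8 h): 470·exp(−0.03648·6) = 377.603 mg/L
Dose 4 (215 mg at t=12 h): 215·exp(−0.03648·2) = 199.872 mg/L
C(14) = 237.020 + 270.787 + 377.603 + 199.872 = 1085.282 mg/L

1085.282 mg/L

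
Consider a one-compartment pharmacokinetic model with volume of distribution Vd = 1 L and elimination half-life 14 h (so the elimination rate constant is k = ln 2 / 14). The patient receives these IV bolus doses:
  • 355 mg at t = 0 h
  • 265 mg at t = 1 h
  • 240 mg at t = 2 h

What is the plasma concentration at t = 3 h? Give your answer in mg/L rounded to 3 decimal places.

k = ln 2 / 14 = 0.04951 per h
Dose 1 (355 mg at t=0 h): 355·exp(−0.04951·3) = 306.000 mg/L
Dose 2 (265 mg at t=1 h): 265·exp(−0.04951·2) = 240.017 mg/L
Dose 3 (240 mg at t=2 h): 240·exp(−0.04951·1) = 228.407 mg/L
C(3) = 306.000 + 240.017 + 228.407 = 774.424 mg/L

774.424 mg/L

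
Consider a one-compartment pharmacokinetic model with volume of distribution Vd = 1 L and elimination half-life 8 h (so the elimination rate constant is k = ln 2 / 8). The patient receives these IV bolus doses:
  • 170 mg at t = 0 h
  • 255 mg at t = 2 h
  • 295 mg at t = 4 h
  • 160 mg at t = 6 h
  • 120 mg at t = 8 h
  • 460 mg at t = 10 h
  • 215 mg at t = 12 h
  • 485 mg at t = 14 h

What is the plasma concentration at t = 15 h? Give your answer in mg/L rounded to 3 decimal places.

k = ln 2 / 8 = 0.08664 per h
Dose 1 (170 mg at t=0 h): 170·exp(−0.08664·15) = 46.347 mg/L
Dose 2 (255 mg at t=2 h): 255·exp(−0.08664·13) = 82.674 mg/L
Dose 3 (295 mg at t=4 h): 295·exp(−0.08664·11) = 113.738 mg/L
Dose 4 (160 mg at t=6 h): 160·exp(−0.08664·9) = 73.360 mg/L
Dose 5 (120 mg at t=8 h): 120·exp(−0.08664·7) = 65.430 mg/L
Dose 6 (460 mg at t=10 h): 460·exp(−0.08664·5) = 298.273 mg/L
Dose 7 (215 mg at t=12 h): 215·exp(−0.08664·3) = 165.788 mg/L
Dose 8 (485 mg at t=14 h): 485·exp(−0.08664·1) = 444.747 mg/L
C(15) = 46.347 + 82.674 + 113.738 + 73.360 + 65.430 + 298.273 + 165.788 + 444.747 = 1290.357 mg/L

1290.357 mg/L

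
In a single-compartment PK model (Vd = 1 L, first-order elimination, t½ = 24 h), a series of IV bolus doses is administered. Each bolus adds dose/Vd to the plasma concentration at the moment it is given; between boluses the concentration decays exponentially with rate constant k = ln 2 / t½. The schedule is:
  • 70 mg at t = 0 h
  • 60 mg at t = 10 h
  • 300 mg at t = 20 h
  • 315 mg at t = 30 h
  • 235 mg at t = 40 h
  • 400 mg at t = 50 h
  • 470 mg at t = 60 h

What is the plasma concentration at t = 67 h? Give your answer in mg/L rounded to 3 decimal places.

943.601 mg/L

k = ln 2 / 24 = 0.02888 per h
Dose 1 (70 mg at t=0 h): 70·exp(−0.02888·67) = 10.109 mg/L
Dose 2 (60 mg at t=10 h): 60·exp(−0.02888·57) = 11.567 mg/L
Dose 3 (300 mg at t=20 h): 300·exp(−0.02888·47) = 77.198 mg/L
Dose 4 (315 mg at t=30 h): 315·exp(−0.02888·37) = 108.199 mg/L
Dose 5 (235 mg at t=40 h): 235·exp(−0.02888·27) = 107.748 mg/L
Dose 6 (400 mg at t=50 h): 400·exp(−0.02888·17) = 244.811 mg/L
Dose 7 (470 mg at t=60 h): 470·exp(−0.02888·7) = 383.970 mg/L
C(67) = 10.109 + 11.567 + 77.198 + 108.199 + 107.748 + 244.811 + 383.970 = 943.601 mg/L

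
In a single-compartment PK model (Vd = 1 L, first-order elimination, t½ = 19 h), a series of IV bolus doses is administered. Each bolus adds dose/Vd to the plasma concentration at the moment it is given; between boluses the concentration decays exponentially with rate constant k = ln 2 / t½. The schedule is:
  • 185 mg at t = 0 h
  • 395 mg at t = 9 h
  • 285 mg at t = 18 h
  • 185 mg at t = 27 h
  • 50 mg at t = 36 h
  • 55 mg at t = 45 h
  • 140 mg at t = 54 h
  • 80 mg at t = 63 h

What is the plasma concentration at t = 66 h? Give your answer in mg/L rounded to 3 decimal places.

k = ln 2 / 19 = 0.03648 per h
Dose 1 (185 mg at t=0 h): 185·exp(−0.03648·66) = 16.653 mg/L
Dose 2 (395 mg at t=9 h): 395·exp(−0.03648·57) = 49.375 mg/L
Dose 3 (285 mg at t=18 h): 285·exp(−0.03648·48) = 49.471 mg/L
Dose 4 (185 mg at t=27 h): 185·exp(−0.03648·39) = 44.593 mg/L
Dose 5 (50 mg at t=36 h): 50·exp(−0.03648·30) = 16.736 mg/L
Dose 6 (55 mg at t=45 h): 55·exp(−0.03648·21) = 25.565 mg/L
Dose 7 (140 mg at t=54 h): 140·exp(−0.03648·12) = 90.366 mg/L
Dose 8 (80 mg at t=63 h): 80·exp(−0.03648·3) = 71.707 mg/L
C(66) = 16.653 + 49.375 + 49.471 + 44.593 + 16.736 + 25.565 + 90.366 + 71.707 = 364.465 mg/L

364.465 mg/L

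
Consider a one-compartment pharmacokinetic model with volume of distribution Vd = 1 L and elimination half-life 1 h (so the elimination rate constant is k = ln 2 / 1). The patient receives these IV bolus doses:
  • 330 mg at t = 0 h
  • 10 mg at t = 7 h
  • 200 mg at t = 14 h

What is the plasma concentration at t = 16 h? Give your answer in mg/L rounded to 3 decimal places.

k = ln 2 / 1 = 0.69315 per h
Dose 1 (330 mg at t=0 h): 330·exp(−0.69315·16) = 0.005 mg/L
Dose 2 (10 mg at t=7 h): 10·exp(−0.69315·9) = 0.020 mg/L
Dose 3 (200 mg at t=14 h): 200·exp(−0.69315·2) = 50.000 mg/L
C(16) = 0.005 + 0.020 + 50.000 = 50.025 mg/L

50.025 mg/L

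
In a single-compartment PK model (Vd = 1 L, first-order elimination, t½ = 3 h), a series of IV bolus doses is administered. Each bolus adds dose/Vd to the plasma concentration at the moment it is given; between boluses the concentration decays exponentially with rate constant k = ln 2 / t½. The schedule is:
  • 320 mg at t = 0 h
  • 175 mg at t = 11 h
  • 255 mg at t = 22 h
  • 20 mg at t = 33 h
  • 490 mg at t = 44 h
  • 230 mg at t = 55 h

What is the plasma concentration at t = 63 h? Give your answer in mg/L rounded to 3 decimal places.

k = ln 2 / 3 = 0.23105 per h
Dose 1 (320 mg at t=0 h): 320·exp(−0.23105·63) = 0.000 mg/L
Dose 2 (175 mg at t=11 h): 175·exp(−0.23105·52) = 0.001 mg/L
Dose 3 (255 mg at t=22 h): 255·exp(−0.23105·41) = 0.020 mg/L
Dose 4 (20 mg at t=33 h): 20·exp(−0.23105·30) = 0.020 mg/L
Dose 5 (490 mg at t=44 h): 490·exp(−0.23105·19) = 6.077 mg/L
Dose 6 (230 mg at t=55 h): 230·exp(−0.23105·8) = 36.223 mg/L
C(63) = 0.000 + 0.001 + 0.020 + 0.020 + 6.077 + 36.223 = 42.340 mg/L

42.340 mg/L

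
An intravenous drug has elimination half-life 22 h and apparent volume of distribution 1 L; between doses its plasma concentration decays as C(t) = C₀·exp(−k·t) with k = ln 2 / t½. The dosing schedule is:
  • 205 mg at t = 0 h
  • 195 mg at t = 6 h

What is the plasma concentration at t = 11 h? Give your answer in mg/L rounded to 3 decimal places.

311.535 mg/L

k = ln 2 / 22 = 0.03151 per h
Dose 1 (205 mg at t=0 h): 205·exp(−0.03151·11) = 144.957 mg/L
Dose 2 (195 mg at t=6 h): 195·exp(−0.03151·5) = 166.578 mg/L
C(11) = 144.957 + 166.578 = 311.535 mg/L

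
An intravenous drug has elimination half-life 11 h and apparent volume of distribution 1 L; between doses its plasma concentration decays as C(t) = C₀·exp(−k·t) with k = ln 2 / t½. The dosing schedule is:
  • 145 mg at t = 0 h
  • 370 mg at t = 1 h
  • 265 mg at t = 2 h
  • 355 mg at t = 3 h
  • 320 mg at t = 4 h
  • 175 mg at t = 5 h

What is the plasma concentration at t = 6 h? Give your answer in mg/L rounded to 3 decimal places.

k = ln 2 / 11 = 0.06301 per h
Dose 1 (145 mg at t=0 h): 145·exp(−0.06301·6) = 99.350 mg/L
Dose 2 (370 mg at t=1 h): 370·exp(−0.06301·5) = 270.004 mg/L
Dose 3 (265 mg at t=2 h): 265·exp(−0.06301·4) = 205.959 mg/L
Dose 4 (355 mg at t=3 h): 355·exp(−0.06301·3) = 293.852 mg/L
Dose 5 (320 mg at t=4 h): 320·exp(−0.06301·2) = 282.109 mg/L
Dose 6 (175 mg at t=5 h): 175·exp(−0.06301·1) = 164.313 mg/L
C(6) = 99.350 + 270.004 + 205.959 + 293.852 + 282.109 + 164.313 = 1315.588 mg/L

1315.588 mg/L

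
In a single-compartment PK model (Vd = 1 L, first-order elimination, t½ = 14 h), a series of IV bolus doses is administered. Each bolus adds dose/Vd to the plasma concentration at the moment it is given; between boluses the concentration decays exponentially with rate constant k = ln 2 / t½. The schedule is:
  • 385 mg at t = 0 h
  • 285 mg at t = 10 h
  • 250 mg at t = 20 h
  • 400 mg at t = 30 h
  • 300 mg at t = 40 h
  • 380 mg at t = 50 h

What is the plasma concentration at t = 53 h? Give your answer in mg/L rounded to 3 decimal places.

k = ln 2 / 14 = 0.04951 per h
Dose 1 (385 mg at t=0 h): 385·exp(−0.04951·53) = 27.916 mg/L
Dose 2 (285 mg at t=10 h): 285·exp(−0.04951·43) = 33.904 mg/L
Dose 3 (250 mg at t=20 h): 250·exp(−0.04951·33) = 48.794 mg/L
Dose 4 (400 mg at t=30 h): 400·exp(−0.04951·23) = 128.089 mg/L
Dose 5 (300 mg at t=40 h): 300·exp(−0.04951·13) = 157.613 mg/L
Dose 6 (380 mg at t=50 h): 380·exp(−0.04951·3) = 327.550 mg/L
C(53) = 27.916 + 33.904 + 48.794 + 128.089 + 157.613 + 327.550 = 723.866 mg/L

723.866 mg/L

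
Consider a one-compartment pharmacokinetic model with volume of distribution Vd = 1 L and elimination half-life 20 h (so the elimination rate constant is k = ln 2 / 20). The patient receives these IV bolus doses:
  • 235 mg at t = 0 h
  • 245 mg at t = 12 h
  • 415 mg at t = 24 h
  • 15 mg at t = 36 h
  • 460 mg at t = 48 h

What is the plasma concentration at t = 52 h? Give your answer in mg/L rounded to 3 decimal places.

666.335 mg/L

k = ln 2 / 20 = 0.03466 per h
Dose 1 (235 mg at t=0 h): 235·exp(−0.03466·52) = 38.761 mg/L
Dose 2 (245 mg at t=12 h): 245·exp(−0.03466·40) = 61.250 mg/L
Dose 3 (415 mg at t=24 h): 415·exp(−0.03466·28) = 157.256 mg/L
Dose 4 (15 mg at t=36 h): 15·exp(−0.03466·16) = 8.615 mg/L
Dose 5 (460 mg at t=48 h): 460·exp(−0.03466·4) = 400.453 mg/L
C(52) = 38.761 + 61.250 + 157.256 + 8.615 + 400.453 = 666.335 mg/L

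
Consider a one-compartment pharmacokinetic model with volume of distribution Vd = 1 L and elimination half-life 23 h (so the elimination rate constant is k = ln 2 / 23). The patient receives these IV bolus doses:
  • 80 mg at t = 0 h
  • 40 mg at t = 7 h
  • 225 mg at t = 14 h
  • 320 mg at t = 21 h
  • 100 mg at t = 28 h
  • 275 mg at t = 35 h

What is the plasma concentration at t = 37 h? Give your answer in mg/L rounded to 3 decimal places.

k = ln 2 / 23 = 0.03014 per h
Dose 1 (80 mg at t=0 h): 80·exp(−0.03014·37) = 26.232 mg/L
Dose 2 (40 mg at t=7 h): 40·exp(−0.03014·30) = 16.196 mg/L
Dose 3 (225 mg at t=14 h): 225·exp(−0.03014·23) = 112.500 mg/L
Dose 4 (320 mg at t=21 h): 320·exp(−0.03014·16) = 197.578 mg/L
Dose 5 (100 mg at t=28 h): 100·exp(−0.03014·9) = 76.244 mg/L
Dose 6 (275 mg at t=35 h): 275·exp(−0.03014·2) = 258.914 mg/L
C(37) = 26.232 + 16.196 + 112.500 + 197.578 + 76.244 + 258.914 = 687.664 mg/L

687.664 mg/L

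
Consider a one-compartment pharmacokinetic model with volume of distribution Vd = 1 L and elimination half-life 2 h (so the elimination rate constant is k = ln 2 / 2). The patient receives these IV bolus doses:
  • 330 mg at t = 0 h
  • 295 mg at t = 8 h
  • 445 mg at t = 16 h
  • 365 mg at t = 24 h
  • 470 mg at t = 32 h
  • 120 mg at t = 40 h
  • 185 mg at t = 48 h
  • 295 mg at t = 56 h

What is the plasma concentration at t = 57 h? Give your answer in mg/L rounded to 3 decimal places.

k = ln 2 / 2 = 0.34657 per h
Dose 1 (330 mg at t=0 h): 330·exp(−0.34657·57) = 0.000 mg/L
Dose 2 (295 mg at t=8 h): 295·exp(−0.34657·49) = 0.000 mg/L
Dose 3 (445 mg at t=16 h): 445·exp(−0.34657·41) = 0.000 mg/L
Dose 4 (365 mg at t=24 h): 365·exp(−0.34657·33) = 0.004 mg/L
Dose 5 (470 mg at t=32 h): 470·exp(−0.34657·25) = 0.081 mg/L
Dose 6 (120 mg at t=40 h): 120·exp(−0.34657·17) = 0.331 mg/L
Dose 7 (185 mg at t=48 h): 185·exp(−0.34657·9) = 8.176 mg/L
Dose 8 (295 mg at t=56 h): 295·exp(−0.34657·1) = 208.597 mg/L
C(57) = 0.000 + 0.000 + 0.000 + 0.004 + 0.081 + 0.331 + 8.176 + 208.597 = 217.189 mg/L

217.189 mg/L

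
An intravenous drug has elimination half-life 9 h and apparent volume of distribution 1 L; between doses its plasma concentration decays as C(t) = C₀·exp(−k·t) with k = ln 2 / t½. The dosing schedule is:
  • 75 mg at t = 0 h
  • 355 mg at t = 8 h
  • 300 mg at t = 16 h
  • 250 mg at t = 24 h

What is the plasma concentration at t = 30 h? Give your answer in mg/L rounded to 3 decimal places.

k = ln 2 / 9 = 0.07702 per h
Dose 1 (75 mg at t=0 h): 75·exp(−0.07702·30) = 7.441 mg/L
Dose 2 (355 mg at t=8 h): 355·exp(−0.07702·22) = 65.219 mg/L
Dose 3 (300 mg at t=16 h): 300·exp(−0.07702·14) = 102.059 mg/L
Dose 4 (250 mg at t=24 h): 250·exp(−0.07702·6) = 157.490 mg/L
C(30) = 7.441 + 65.219 + 102.059 + 157.490 = 332.210 mg/L

332.210 mg/L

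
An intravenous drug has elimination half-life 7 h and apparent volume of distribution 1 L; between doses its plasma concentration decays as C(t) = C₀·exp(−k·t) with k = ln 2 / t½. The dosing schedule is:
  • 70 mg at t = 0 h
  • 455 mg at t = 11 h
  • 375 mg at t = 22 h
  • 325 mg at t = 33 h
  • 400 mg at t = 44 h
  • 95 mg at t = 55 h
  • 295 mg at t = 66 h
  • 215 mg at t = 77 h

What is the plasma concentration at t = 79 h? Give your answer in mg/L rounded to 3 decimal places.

k = ln 2 / 7 = 0.09902 per h
Dose 1 (70 mg at t=0 h): 70·exp(−0.09902·79) = 0.028 mg/L
Dose 2 (455 mg at t=11 h): 455·exp(−0.09902·68) = 0.542 mg/L
Dose 3 (375 mg at t=22 h): 375·exp(−0.09902·57) = 1.327 mg/L
Dose 4 (325 mg at t=33 h): 325·exp(−0.09902·46) = 3.417 mg/L
Dose 5 (400 mg at t=44 h): 400·exp(−0.09902·35) = 12.500 mg/L
Dose 6 (95 mg at t=55 h): 95·exp(−0.09902·24) = 8.823 mg/L
Dose 7 (295 mg at t=66 h): 295·exp(−0.09902·13) = 81.427 mg/L
Dose 8 (215 mg at t=77 h): 215·exp(−0.09902·2) = 176.372 mg/L
C(79) = 0.028 + 0.542 + 1.327 + 3.417 + 12.500 + 8.823 + 81.427 + 176.372 = 284.436 mg/L

284.436 mg/L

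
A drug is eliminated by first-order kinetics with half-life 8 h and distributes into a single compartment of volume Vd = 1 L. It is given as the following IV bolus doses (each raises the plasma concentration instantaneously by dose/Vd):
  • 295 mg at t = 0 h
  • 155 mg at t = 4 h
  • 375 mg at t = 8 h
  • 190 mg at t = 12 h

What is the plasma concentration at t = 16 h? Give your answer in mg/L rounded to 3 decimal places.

k = ln 2 / 8 = 0.08664 per h
Dose 1 (295 mg at t=0 h): 295·exp(−0.08664·16) = 73.750 mg/L
Dose 2 (155 mg at t=4 h): 155·exp(−0.08664·12) = 54.801 mg/L
Dose 3 (375 mg at t=8 h): 375·exp(−0.08664·8) = 187.500 mg/L
Dose 4 (190 mg at t=12 h): 190·exp(−0.08664·4) = 134.350 mg/L
C(16) = 73.750 + 54.801 + 187.500 + 134.350 = 450.401 mg/L

450.401 mg/L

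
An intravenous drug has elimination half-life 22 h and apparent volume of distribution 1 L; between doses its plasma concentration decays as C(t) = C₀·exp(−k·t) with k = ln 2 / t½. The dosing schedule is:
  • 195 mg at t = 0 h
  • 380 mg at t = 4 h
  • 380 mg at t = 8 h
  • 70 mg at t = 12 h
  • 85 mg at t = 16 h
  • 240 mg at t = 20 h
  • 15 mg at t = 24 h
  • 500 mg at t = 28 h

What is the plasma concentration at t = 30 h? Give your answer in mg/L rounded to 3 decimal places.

1184.683 mg/L

k = ln 2 / 22 = 0.03151 per h
Dose 1 (195 mg at t=0 h): 195·exp(−0.03151·30) = 75.777 mg/L
Dose 2 (380 mg at t=4 h): 380·exp(−0.03151·26) = 167.502 mg/L
Dose 3 (380 mg at t=8 h): 380·exp(−0.03151·22) = 190.000 mg/L
Dose 4 (70 mg at t=12 h): 70·exp(−0.03151·18) = 39.701 mg/L
Dose 5 (85 mg at t=16 h): 85·exp(−0.03151·14) = 54.683 mg/L
Dose 6 (240 mg at t=20 h): 240·exp(−0.03151·10) = 175.138 mg/L
Dose 7 (15 mg at t=24 h): 15·exp(−0.03151·6) = 12.416 mg/L
Dose 8 (500 mg at t=28 h): 500·exp(−0.03151·2) = 469.465 mg/L
C(30) = 75.777 + 167.502 + 190.000 + 39.701 + 54.683 + 175.138 + 12.416 + 469.465 = 1184.683 mg/L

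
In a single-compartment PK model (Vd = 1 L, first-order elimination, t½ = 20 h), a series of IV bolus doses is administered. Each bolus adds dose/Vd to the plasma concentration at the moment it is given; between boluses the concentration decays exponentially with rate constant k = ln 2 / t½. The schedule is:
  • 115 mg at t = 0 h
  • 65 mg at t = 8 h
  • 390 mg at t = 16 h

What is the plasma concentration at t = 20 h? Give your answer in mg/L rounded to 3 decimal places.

k = ln 2 / 20 = 0.03466 per h
Dose 1 (115 mg at t=0 h): 115·exp(−0.03466·20) = 57.500 mg/L
Dose 2 (65 mg at t=8 h): 65·exp(−0.03466·12) = 42.884 mg/L
Dose 3 (390 mg at t=16 h): 390·exp(−0.03466·4) = 339.515 mg/L
C(20) = 57.500 + 42.884 + 339.515 = 439.899 mg/L

439.899 mg/L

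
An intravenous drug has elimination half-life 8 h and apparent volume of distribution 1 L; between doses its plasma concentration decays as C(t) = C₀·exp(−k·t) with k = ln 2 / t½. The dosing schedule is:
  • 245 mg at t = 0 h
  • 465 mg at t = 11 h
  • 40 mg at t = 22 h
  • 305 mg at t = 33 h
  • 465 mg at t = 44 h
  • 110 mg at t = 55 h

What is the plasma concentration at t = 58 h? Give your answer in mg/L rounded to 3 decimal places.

k = ln 2 / 8 = 0.08664 per h
Dose 1 (245 mg at t=0 h): 245·exp(−0.08664·58) = 1.610 mg/L
Dose 2 (465 mg at t=11 h): 465·exp(−0.08664·47) = 7.923 mg/L
Dose 3 (40 mg at t=22 h): 40·exp(−0.08664·36) = 1.768 mg/L
Dose 4 (305 mg at t=33 h): 305·exp(−0.08664·25) = 34.961 mg/L
Dose 5 (465 mg at t=44 h): 465·exp(−0.08664·14) = 138.245 mg/L
Dose 6 (110 mg at t=55 h): 110·exp(−0.08664·3) = 84.822 mg/L
C(58) = 1.610 + 7.923 + 1.768 + 34.961 + 138.245 + 84.822 = 269.328 mg/L

269.328 mg/L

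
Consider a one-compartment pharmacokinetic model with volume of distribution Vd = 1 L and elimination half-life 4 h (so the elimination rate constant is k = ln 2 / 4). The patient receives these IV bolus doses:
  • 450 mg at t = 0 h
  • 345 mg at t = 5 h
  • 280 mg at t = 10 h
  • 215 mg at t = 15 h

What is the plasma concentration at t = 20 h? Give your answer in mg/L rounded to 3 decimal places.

179.599 mg/L

k = ln 2 / 4 = 0.17329 per h
Dose 1 (450 mg at t=0 h): 450·exp(−0.17329·20) = 14.062 mg/L
Dose 2 (345 mg at t=5 h): 345·exp(−0.17329·15) = 25.642 mg/L
Dose 3 (280 mg at t=10 h): 280·exp(−0.17329·10) = 49.497 mg/L
Dose 4 (215 mg at t=15 h): 215·exp(−0.17329·5) = 90.396 mg/L
C(20) = 14.062 + 25.642 + 49.497 + 90.396 = 179.599 mg/L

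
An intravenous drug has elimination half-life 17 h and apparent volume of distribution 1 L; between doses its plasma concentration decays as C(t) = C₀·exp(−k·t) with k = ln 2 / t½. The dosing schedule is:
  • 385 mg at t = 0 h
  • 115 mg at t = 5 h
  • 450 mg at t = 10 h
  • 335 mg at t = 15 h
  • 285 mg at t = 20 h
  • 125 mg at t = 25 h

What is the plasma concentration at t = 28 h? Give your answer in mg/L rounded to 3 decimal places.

k = ln 2 / 17 = 0.04077 per h
Dose 1 (385 mg at t=0 h): 385·exp(−0.04077·28) = 122.927 mg/L
Dose 2 (115 mg at t=5 h): 115·exp(−0.04077·23) = 45.022 mg/L
Dose 3 (450 mg at t=10 h): 450·exp(−0.04077·18) = 216.011 mg/L
Dose 4 (335 mg at t=15 h): 335·exp(−0.04077·13) = 197.172 mg/L
Dose 5 (285 mg at t=20 h): 285·exp(−0.04077·8) = 205.676 mg/L
Dose 6 (125 mg at t=25 h): 125·exp(−0.04077·3) = 110.608 mg/L
C(28) = 122.927 + 45.022 + 216.011 + 197.172 + 205.676 + 110.608 = 897.415 mg/L

897.415 mg/L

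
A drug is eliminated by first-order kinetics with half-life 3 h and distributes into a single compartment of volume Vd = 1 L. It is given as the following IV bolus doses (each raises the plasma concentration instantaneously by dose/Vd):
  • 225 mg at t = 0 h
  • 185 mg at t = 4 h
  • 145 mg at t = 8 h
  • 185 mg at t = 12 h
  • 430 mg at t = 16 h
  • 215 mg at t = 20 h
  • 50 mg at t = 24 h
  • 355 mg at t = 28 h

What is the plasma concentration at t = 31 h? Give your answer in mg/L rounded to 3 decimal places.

k = ln 2 / 3 = 0.23105 per h
Dose 1 (225 mg at t=0 h): 225·exp(−0.23105·31) = 0.174 mg/L
Dose 2 (185 mg at t=4 h): 185·exp(−0.23105·27) = 0.361 mg/L
Dose 3 (145 mg at t=8 h): 145·exp(−0.23105·23) = 0.714 mg/L
Dose 4 (185 mg at t=12 h): 185·exp(−0.23105·19) = 2.294 mg/L
Dose 5 (430 mg at t=16 h): 430·exp(−0.23105·15) = 13.438 mg/L
Dose 6 (215 mg at t=20 h): 215·exp(−0.23105·11) = 16.930 mg/L
Dose 7 (50 mg at t=24 h): 50·exp(−0.23105·7) = 9.921 mg/L
Dose 8 (355 mg at t=28 h): 355·exp(−0.23105·3) = 177.500 mg/L
C(31) = 0.174 + 0.361 + 0.714 + 2.294 + 13.438 + 16.930 + 9.921 + 177.500 = 221.333 mg/L

221.333 mg/L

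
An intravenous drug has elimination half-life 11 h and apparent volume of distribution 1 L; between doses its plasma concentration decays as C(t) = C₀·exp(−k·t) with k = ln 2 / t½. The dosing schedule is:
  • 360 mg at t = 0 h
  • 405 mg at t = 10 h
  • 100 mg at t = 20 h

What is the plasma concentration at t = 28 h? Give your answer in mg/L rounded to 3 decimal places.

k = ln 2 / 11 = 0.06301 per h
Dose 1 (360 mg at t=0 h): 360·exp(−0.06301·28) = 61.666 mg/L
Dose 2 (405 mg at t=10 h): 405·exp(−0.06301·18) = 130.275 mg/L
Dose 3 (100 mg at t=20 h): 100·exp(−0.06301·8) = 60.404 mg/L
C(28) = 61.666 + 130.275 + 60.404 = 252.345 mg/L

252.345 mg/L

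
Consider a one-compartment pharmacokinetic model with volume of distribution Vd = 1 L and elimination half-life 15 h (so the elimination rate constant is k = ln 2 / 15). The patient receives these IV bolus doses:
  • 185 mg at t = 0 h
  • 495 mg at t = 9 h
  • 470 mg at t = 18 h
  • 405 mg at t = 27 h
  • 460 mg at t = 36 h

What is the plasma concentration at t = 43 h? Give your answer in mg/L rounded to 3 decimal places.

802.498 mg/L

k = ln 2 / 15 = 0.04621 per h
Dose 1 (185 mg at t=0 h): 185·exp(−0.04621·43) = 25.364 mg/L
Dose 2 (495 mg at t=9 h): 495·exp(−0.04621·34) = 102.866 mg/L
Dose 3 (470 mg at t=18 h): 470·exp(−0.04621·25) = 148.041 mg/L
Dose 4 (405 mg at t=27 h): 405·exp(−0.04621·16) = 193.355 mg/L
Dose 5 (460 mg at t=36 h): 460·exp(−0.04621·7) = 332.872 mg/L
C(43) = 25.364 + 102.866 + 148.041 + 193.355 + 332.872 = 802.498 mg/L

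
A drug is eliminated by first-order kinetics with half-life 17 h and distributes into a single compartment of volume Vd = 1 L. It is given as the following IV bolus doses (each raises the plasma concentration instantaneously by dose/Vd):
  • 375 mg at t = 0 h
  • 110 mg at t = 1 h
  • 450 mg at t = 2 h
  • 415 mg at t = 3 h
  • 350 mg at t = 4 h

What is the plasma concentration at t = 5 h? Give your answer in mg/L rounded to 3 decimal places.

1515.992 mg/L

k = ln 2 / 17 = 0.04077 per h
Dose 1 (375 mg at t=0 h): 375·exp(−0.04077·5) = 305.839 mg/L
Dose 2 (110 mg at t=1 h): 110·exp(−0.04077·4) = 93.446 mg/L
Dose 3 (450 mg at t=2 h): 450·exp(−0.04077·3) = 398.189 mg/L
Dose 4 (415 mg at t=3 h): 415·exp(−0.04077·2) = 382.501 mg/L
Dose 5 (350 mg at t=4 h): 350·exp(−0.04077·1) = 336.016 mg/L
C(5) = 305.839 + 93.446 + 398.189 + 382.501 + 336.016 = 1515.992 mg/L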